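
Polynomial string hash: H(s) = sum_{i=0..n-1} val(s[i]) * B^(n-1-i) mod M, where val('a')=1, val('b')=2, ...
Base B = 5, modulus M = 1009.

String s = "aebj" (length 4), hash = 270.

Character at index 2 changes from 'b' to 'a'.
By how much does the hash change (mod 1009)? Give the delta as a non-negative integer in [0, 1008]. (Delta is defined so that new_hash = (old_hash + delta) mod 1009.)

Answer: 1004

Derivation:
Delta formula: (val(new) - val(old)) * B^(n-1-k) mod M
  val('a') - val('b') = 1 - 2 = -1
  B^(n-1-k) = 5^1 mod 1009 = 5
  Delta = -1 * 5 mod 1009 = 1004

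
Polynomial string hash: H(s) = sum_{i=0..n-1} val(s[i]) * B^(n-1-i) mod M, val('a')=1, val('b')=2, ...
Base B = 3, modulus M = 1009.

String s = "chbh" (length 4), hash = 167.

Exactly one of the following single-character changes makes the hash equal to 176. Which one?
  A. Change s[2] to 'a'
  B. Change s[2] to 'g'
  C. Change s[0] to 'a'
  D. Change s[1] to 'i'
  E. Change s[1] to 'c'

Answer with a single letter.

Option A: s[2]='b'->'a', delta=(1-2)*3^1 mod 1009 = 1006, hash=167+1006 mod 1009 = 164
Option B: s[2]='b'->'g', delta=(7-2)*3^1 mod 1009 = 15, hash=167+15 mod 1009 = 182
Option C: s[0]='c'->'a', delta=(1-3)*3^3 mod 1009 = 955, hash=167+955 mod 1009 = 113
Option D: s[1]='h'->'i', delta=(9-8)*3^2 mod 1009 = 9, hash=167+9 mod 1009 = 176 <-- target
Option E: s[1]='h'->'c', delta=(3-8)*3^2 mod 1009 = 964, hash=167+964 mod 1009 = 122

Answer: D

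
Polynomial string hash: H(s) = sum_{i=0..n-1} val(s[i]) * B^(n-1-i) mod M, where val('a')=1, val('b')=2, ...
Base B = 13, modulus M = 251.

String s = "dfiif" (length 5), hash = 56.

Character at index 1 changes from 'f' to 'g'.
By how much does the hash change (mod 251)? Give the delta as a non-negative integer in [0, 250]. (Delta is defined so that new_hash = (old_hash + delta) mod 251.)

Delta formula: (val(new) - val(old)) * B^(n-1-k) mod M
  val('g') - val('f') = 7 - 6 = 1
  B^(n-1-k) = 13^3 mod 251 = 189
  Delta = 1 * 189 mod 251 = 189

Answer: 189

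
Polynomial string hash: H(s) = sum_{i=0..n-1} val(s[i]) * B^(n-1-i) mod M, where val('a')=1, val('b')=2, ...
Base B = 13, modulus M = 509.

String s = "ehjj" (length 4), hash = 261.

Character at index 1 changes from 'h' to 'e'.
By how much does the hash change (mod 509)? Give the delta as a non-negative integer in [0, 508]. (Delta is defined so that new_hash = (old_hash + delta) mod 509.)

Answer: 2

Derivation:
Delta formula: (val(new) - val(old)) * B^(n-1-k) mod M
  val('e') - val('h') = 5 - 8 = -3
  B^(n-1-k) = 13^2 mod 509 = 169
  Delta = -3 * 169 mod 509 = 2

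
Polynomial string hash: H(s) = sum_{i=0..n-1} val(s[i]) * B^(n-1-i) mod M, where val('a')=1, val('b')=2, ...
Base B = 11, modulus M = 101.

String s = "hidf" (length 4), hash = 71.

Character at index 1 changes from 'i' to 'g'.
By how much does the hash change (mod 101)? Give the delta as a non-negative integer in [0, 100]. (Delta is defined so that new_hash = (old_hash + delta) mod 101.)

Delta formula: (val(new) - val(old)) * B^(n-1-k) mod M
  val('g') - val('i') = 7 - 9 = -2
  B^(n-1-k) = 11^2 mod 101 = 20
  Delta = -2 * 20 mod 101 = 61

Answer: 61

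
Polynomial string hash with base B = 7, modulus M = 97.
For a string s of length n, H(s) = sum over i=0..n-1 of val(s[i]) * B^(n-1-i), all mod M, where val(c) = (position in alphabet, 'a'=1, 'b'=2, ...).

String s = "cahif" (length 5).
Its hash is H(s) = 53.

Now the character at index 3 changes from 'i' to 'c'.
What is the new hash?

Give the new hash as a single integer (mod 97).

Answer: 11

Derivation:
val('i') = 9, val('c') = 3
Position k = 3, exponent = n-1-k = 1
B^1 mod M = 7^1 mod 97 = 7
Delta = (3 - 9) * 7 mod 97 = 55
New hash = (53 + 55) mod 97 = 11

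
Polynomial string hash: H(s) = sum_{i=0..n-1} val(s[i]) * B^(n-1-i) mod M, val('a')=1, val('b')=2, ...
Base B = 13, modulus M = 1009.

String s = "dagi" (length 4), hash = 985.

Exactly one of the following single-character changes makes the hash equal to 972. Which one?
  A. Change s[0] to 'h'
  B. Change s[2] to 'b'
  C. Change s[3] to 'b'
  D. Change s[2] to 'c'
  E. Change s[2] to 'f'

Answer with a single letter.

Option A: s[0]='d'->'h', delta=(8-4)*13^3 mod 1009 = 716, hash=985+716 mod 1009 = 692
Option B: s[2]='g'->'b', delta=(2-7)*13^1 mod 1009 = 944, hash=985+944 mod 1009 = 920
Option C: s[3]='i'->'b', delta=(2-9)*13^0 mod 1009 = 1002, hash=985+1002 mod 1009 = 978
Option D: s[2]='g'->'c', delta=(3-7)*13^1 mod 1009 = 957, hash=985+957 mod 1009 = 933
Option E: s[2]='g'->'f', delta=(6-7)*13^1 mod 1009 = 996, hash=985+996 mod 1009 = 972 <-- target

Answer: E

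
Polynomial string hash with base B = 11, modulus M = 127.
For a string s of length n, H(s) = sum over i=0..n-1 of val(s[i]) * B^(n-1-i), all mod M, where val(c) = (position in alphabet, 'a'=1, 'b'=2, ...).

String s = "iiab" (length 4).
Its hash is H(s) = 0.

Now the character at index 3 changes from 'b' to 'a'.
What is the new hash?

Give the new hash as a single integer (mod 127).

Answer: 126

Derivation:
val('b') = 2, val('a') = 1
Position k = 3, exponent = n-1-k = 0
B^0 mod M = 11^0 mod 127 = 1
Delta = (1 - 2) * 1 mod 127 = 126
New hash = (0 + 126) mod 127 = 126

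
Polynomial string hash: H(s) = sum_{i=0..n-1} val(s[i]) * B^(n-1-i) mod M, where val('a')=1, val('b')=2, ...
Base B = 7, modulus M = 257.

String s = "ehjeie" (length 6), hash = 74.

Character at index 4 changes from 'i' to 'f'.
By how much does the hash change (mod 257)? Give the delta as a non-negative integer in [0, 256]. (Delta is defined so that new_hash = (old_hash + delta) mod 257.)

Answer: 236

Derivation:
Delta formula: (val(new) - val(old)) * B^(n-1-k) mod M
  val('f') - val('i') = 6 - 9 = -3
  B^(n-1-k) = 7^1 mod 257 = 7
  Delta = -3 * 7 mod 257 = 236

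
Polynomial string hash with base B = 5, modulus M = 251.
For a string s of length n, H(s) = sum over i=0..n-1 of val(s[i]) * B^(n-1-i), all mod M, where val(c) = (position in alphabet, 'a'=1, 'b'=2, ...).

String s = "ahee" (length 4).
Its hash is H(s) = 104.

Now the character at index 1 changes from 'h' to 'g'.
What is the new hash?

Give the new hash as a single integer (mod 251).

val('h') = 8, val('g') = 7
Position k = 1, exponent = n-1-k = 2
B^2 mod M = 5^2 mod 251 = 25
Delta = (7 - 8) * 25 mod 251 = 226
New hash = (104 + 226) mod 251 = 79

Answer: 79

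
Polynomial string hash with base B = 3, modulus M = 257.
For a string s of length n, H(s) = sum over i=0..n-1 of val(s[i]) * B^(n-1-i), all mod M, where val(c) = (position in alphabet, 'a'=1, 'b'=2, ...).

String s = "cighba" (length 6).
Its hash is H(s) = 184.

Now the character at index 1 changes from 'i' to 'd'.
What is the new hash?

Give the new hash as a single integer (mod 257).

Answer: 36

Derivation:
val('i') = 9, val('d') = 4
Position k = 1, exponent = n-1-k = 4
B^4 mod M = 3^4 mod 257 = 81
Delta = (4 - 9) * 81 mod 257 = 109
New hash = (184 + 109) mod 257 = 36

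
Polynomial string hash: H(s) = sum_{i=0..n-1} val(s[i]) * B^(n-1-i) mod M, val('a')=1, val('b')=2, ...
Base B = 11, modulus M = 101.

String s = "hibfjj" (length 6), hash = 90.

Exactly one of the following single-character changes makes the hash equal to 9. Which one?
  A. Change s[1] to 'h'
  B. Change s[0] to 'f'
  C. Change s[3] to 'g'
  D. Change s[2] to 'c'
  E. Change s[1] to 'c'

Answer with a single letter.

Option A: s[1]='i'->'h', delta=(8-9)*11^4 mod 101 = 4, hash=90+4 mod 101 = 94
Option B: s[0]='h'->'f', delta=(6-8)*11^5 mod 101 = 88, hash=90+88 mod 101 = 77
Option C: s[3]='f'->'g', delta=(7-6)*11^2 mod 101 = 20, hash=90+20 mod 101 = 9 <-- target
Option D: s[2]='b'->'c', delta=(3-2)*11^3 mod 101 = 18, hash=90+18 mod 101 = 7
Option E: s[1]='i'->'c', delta=(3-9)*11^4 mod 101 = 24, hash=90+24 mod 101 = 13

Answer: C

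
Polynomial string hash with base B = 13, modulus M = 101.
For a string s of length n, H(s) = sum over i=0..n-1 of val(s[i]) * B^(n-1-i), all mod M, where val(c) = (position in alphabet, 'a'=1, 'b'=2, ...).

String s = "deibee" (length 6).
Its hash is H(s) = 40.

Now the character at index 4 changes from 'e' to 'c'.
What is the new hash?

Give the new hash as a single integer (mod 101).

val('e') = 5, val('c') = 3
Position k = 4, exponent = n-1-k = 1
B^1 mod M = 13^1 mod 101 = 13
Delta = (3 - 5) * 13 mod 101 = 75
New hash = (40 + 75) mod 101 = 14

Answer: 14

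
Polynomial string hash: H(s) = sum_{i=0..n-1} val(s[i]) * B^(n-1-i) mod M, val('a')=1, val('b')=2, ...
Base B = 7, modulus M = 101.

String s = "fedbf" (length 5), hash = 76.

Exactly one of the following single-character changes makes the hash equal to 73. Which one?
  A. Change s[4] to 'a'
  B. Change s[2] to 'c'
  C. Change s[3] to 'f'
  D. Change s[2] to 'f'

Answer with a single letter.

Option A: s[4]='f'->'a', delta=(1-6)*7^0 mod 101 = 96, hash=76+96 mod 101 = 71
Option B: s[2]='d'->'c', delta=(3-4)*7^2 mod 101 = 52, hash=76+52 mod 101 = 27
Option C: s[3]='b'->'f', delta=(6-2)*7^1 mod 101 = 28, hash=76+28 mod 101 = 3
Option D: s[2]='d'->'f', delta=(6-4)*7^2 mod 101 = 98, hash=76+98 mod 101 = 73 <-- target

Answer: D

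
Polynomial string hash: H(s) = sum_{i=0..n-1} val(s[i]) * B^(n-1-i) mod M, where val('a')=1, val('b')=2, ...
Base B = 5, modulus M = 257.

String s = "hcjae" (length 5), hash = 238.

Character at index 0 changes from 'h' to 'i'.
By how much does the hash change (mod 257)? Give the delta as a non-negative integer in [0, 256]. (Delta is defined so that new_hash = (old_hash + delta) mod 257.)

Answer: 111

Derivation:
Delta formula: (val(new) - val(old)) * B^(n-1-k) mod M
  val('i') - val('h') = 9 - 8 = 1
  B^(n-1-k) = 5^4 mod 257 = 111
  Delta = 1 * 111 mod 257 = 111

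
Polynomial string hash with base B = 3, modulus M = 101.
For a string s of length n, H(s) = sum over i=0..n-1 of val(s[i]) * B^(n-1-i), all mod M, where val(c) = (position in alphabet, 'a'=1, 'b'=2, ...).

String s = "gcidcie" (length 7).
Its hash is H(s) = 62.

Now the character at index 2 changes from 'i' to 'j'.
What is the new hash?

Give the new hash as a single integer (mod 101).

val('i') = 9, val('j') = 10
Position k = 2, exponent = n-1-k = 4
B^4 mod M = 3^4 mod 101 = 81
Delta = (10 - 9) * 81 mod 101 = 81
New hash = (62 + 81) mod 101 = 42

Answer: 42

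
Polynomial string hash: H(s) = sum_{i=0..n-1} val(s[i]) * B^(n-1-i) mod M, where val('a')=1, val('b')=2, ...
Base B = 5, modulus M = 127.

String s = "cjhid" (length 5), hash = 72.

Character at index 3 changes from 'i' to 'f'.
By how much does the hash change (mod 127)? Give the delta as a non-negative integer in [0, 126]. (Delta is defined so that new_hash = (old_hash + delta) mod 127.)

Delta formula: (val(new) - val(old)) * B^(n-1-k) mod M
  val('f') - val('i') = 6 - 9 = -3
  B^(n-1-k) = 5^1 mod 127 = 5
  Delta = -3 * 5 mod 127 = 112

Answer: 112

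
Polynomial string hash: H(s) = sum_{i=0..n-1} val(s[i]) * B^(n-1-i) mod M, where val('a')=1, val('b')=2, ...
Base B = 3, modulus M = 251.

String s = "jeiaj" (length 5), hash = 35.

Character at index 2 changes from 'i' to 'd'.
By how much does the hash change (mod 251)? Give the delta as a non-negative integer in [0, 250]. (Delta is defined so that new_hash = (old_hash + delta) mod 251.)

Delta formula: (val(new) - val(old)) * B^(n-1-k) mod M
  val('d') - val('i') = 4 - 9 = -5
  B^(n-1-k) = 3^2 mod 251 = 9
  Delta = -5 * 9 mod 251 = 206

Answer: 206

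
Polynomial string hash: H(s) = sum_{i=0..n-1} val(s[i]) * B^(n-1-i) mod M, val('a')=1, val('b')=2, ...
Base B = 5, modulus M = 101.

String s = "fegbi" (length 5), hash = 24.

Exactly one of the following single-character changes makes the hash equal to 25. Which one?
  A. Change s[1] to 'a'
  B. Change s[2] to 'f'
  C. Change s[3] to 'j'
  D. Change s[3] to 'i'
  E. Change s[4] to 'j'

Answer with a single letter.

Answer: E

Derivation:
Option A: s[1]='e'->'a', delta=(1-5)*5^3 mod 101 = 5, hash=24+5 mod 101 = 29
Option B: s[2]='g'->'f', delta=(6-7)*5^2 mod 101 = 76, hash=24+76 mod 101 = 100
Option C: s[3]='b'->'j', delta=(10-2)*5^1 mod 101 = 40, hash=24+40 mod 101 = 64
Option D: s[3]='b'->'i', delta=(9-2)*5^1 mod 101 = 35, hash=24+35 mod 101 = 59
Option E: s[4]='i'->'j', delta=(10-9)*5^0 mod 101 = 1, hash=24+1 mod 101 = 25 <-- target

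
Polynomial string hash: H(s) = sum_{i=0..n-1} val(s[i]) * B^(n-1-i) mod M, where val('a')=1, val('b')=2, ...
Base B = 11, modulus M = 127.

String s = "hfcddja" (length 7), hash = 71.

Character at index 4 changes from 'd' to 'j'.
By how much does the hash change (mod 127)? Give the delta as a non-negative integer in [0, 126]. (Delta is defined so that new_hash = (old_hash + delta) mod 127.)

Delta formula: (val(new) - val(old)) * B^(n-1-k) mod M
  val('j') - val('d') = 10 - 4 = 6
  B^(n-1-k) = 11^2 mod 127 = 121
  Delta = 6 * 121 mod 127 = 91

Answer: 91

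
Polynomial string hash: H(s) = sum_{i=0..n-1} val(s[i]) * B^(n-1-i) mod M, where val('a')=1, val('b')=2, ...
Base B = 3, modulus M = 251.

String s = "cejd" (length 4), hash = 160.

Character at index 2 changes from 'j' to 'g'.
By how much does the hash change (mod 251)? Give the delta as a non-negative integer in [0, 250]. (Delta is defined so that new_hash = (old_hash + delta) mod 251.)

Delta formula: (val(new) - val(old)) * B^(n-1-k) mod M
  val('g') - val('j') = 7 - 10 = -3
  B^(n-1-k) = 3^1 mod 251 = 3
  Delta = -3 * 3 mod 251 = 242

Answer: 242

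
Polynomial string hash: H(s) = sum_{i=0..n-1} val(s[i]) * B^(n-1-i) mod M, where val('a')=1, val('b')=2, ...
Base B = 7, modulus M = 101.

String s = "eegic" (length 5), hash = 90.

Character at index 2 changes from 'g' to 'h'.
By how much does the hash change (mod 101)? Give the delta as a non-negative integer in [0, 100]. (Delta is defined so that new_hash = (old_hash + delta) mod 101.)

Answer: 49

Derivation:
Delta formula: (val(new) - val(old)) * B^(n-1-k) mod M
  val('h') - val('g') = 8 - 7 = 1
  B^(n-1-k) = 7^2 mod 101 = 49
  Delta = 1 * 49 mod 101 = 49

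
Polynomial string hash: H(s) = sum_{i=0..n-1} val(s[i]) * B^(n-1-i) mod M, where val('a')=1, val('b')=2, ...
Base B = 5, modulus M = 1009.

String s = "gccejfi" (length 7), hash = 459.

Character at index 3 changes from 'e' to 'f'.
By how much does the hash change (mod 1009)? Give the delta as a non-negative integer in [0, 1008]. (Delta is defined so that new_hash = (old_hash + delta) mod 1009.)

Answer: 125

Derivation:
Delta formula: (val(new) - val(old)) * B^(n-1-k) mod M
  val('f') - val('e') = 6 - 5 = 1
  B^(n-1-k) = 5^3 mod 1009 = 125
  Delta = 1 * 125 mod 1009 = 125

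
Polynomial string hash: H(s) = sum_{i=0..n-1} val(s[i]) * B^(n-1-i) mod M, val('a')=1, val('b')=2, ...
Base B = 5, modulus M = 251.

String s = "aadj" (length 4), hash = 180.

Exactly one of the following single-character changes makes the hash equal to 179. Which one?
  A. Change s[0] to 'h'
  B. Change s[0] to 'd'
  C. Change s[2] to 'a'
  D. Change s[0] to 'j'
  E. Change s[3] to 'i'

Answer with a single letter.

Answer: E

Derivation:
Option A: s[0]='a'->'h', delta=(8-1)*5^3 mod 251 = 122, hash=180+122 mod 251 = 51
Option B: s[0]='a'->'d', delta=(4-1)*5^3 mod 251 = 124, hash=180+124 mod 251 = 53
Option C: s[2]='d'->'a', delta=(1-4)*5^1 mod 251 = 236, hash=180+236 mod 251 = 165
Option D: s[0]='a'->'j', delta=(10-1)*5^3 mod 251 = 121, hash=180+121 mod 251 = 50
Option E: s[3]='j'->'i', delta=(9-10)*5^0 mod 251 = 250, hash=180+250 mod 251 = 179 <-- target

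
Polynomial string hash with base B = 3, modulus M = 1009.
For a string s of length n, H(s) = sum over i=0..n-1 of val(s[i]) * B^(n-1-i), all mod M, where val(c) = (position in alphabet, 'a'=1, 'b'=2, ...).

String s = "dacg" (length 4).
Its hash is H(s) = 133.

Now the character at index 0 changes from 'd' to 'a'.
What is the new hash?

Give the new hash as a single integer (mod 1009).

Answer: 52

Derivation:
val('d') = 4, val('a') = 1
Position k = 0, exponent = n-1-k = 3
B^3 mod M = 3^3 mod 1009 = 27
Delta = (1 - 4) * 27 mod 1009 = 928
New hash = (133 + 928) mod 1009 = 52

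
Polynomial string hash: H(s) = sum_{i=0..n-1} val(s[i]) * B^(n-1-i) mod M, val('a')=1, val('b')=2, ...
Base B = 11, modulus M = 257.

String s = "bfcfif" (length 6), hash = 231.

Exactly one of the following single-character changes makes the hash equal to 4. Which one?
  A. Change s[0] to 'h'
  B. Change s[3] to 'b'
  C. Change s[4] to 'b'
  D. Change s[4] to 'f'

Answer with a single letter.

Answer: B

Derivation:
Option A: s[0]='b'->'h', delta=(8-2)*11^5 mod 257 = 243, hash=231+243 mod 257 = 217
Option B: s[3]='f'->'b', delta=(2-6)*11^2 mod 257 = 30, hash=231+30 mod 257 = 4 <-- target
Option C: s[4]='i'->'b', delta=(2-9)*11^1 mod 257 = 180, hash=231+180 mod 257 = 154
Option D: s[4]='i'->'f', delta=(6-9)*11^1 mod 257 = 224, hash=231+224 mod 257 = 198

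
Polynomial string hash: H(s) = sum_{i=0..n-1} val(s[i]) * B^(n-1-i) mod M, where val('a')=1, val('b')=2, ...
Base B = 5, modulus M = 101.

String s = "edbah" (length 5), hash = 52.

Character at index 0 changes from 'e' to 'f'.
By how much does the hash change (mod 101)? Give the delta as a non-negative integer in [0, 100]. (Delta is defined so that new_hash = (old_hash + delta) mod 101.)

Answer: 19

Derivation:
Delta formula: (val(new) - val(old)) * B^(n-1-k) mod M
  val('f') - val('e') = 6 - 5 = 1
  B^(n-1-k) = 5^4 mod 101 = 19
  Delta = 1 * 19 mod 101 = 19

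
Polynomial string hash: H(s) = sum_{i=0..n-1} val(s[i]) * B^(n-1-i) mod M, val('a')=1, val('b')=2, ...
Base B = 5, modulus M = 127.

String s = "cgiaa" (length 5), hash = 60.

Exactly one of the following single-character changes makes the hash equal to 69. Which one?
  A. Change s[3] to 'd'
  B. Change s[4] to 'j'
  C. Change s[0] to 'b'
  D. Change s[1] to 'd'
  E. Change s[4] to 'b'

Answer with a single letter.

Answer: B

Derivation:
Option A: s[3]='a'->'d', delta=(4-1)*5^1 mod 127 = 15, hash=60+15 mod 127 = 75
Option B: s[4]='a'->'j', delta=(10-1)*5^0 mod 127 = 9, hash=60+9 mod 127 = 69 <-- target
Option C: s[0]='c'->'b', delta=(2-3)*5^4 mod 127 = 10, hash=60+10 mod 127 = 70
Option D: s[1]='g'->'d', delta=(4-7)*5^3 mod 127 = 6, hash=60+6 mod 127 = 66
Option E: s[4]='a'->'b', delta=(2-1)*5^0 mod 127 = 1, hash=60+1 mod 127 = 61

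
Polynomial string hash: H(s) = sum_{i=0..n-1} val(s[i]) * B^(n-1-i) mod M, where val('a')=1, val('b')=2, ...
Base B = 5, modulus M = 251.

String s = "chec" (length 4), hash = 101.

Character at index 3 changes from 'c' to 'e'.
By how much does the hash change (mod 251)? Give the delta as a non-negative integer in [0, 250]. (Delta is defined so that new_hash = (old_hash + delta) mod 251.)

Delta formula: (val(new) - val(old)) * B^(n-1-k) mod M
  val('e') - val('c') = 5 - 3 = 2
  B^(n-1-k) = 5^0 mod 251 = 1
  Delta = 2 * 1 mod 251 = 2

Answer: 2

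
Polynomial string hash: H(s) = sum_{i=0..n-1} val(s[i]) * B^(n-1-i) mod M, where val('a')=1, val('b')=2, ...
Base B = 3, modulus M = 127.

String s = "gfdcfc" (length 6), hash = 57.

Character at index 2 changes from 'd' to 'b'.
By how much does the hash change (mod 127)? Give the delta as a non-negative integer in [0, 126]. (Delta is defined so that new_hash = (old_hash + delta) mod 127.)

Delta formula: (val(new) - val(old)) * B^(n-1-k) mod M
  val('b') - val('d') = 2 - 4 = -2
  B^(n-1-k) = 3^3 mod 127 = 27
  Delta = -2 * 27 mod 127 = 73

Answer: 73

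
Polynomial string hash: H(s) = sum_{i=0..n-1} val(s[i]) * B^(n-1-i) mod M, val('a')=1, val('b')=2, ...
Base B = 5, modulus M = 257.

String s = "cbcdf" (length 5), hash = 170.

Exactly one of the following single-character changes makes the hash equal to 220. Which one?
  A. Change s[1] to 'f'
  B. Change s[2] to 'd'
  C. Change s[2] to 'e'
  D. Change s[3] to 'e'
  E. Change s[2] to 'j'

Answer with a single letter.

Answer: C

Derivation:
Option A: s[1]='b'->'f', delta=(6-2)*5^3 mod 257 = 243, hash=170+243 mod 257 = 156
Option B: s[2]='c'->'d', delta=(4-3)*5^2 mod 257 = 25, hash=170+25 mod 257 = 195
Option C: s[2]='c'->'e', delta=(5-3)*5^2 mod 257 = 50, hash=170+50 mod 257 = 220 <-- target
Option D: s[3]='d'->'e', delta=(5-4)*5^1 mod 257 = 5, hash=170+5 mod 257 = 175
Option E: s[2]='c'->'j', delta=(10-3)*5^2 mod 257 = 175, hash=170+175 mod 257 = 88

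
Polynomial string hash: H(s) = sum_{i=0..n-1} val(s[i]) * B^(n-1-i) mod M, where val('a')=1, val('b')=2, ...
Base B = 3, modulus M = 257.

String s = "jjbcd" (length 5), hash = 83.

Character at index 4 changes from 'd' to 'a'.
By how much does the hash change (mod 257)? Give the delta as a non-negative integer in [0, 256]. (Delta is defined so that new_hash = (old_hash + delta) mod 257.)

Delta formula: (val(new) - val(old)) * B^(n-1-k) mod M
  val('a') - val('d') = 1 - 4 = -3
  B^(n-1-k) = 3^0 mod 257 = 1
  Delta = -3 * 1 mod 257 = 254

Answer: 254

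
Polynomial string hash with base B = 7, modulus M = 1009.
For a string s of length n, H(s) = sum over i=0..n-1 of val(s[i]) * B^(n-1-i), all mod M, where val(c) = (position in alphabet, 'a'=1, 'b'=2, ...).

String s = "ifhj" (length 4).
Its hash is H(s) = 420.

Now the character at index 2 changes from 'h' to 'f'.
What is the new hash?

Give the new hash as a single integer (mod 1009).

val('h') = 8, val('f') = 6
Position k = 2, exponent = n-1-k = 1
B^1 mod M = 7^1 mod 1009 = 7
Delta = (6 - 8) * 7 mod 1009 = 995
New hash = (420 + 995) mod 1009 = 406

Answer: 406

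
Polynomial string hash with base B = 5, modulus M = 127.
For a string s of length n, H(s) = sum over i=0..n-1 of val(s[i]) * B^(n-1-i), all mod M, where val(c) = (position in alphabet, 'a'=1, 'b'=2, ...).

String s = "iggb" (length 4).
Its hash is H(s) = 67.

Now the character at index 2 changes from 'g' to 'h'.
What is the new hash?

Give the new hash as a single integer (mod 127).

Answer: 72

Derivation:
val('g') = 7, val('h') = 8
Position k = 2, exponent = n-1-k = 1
B^1 mod M = 5^1 mod 127 = 5
Delta = (8 - 7) * 5 mod 127 = 5
New hash = (67 + 5) mod 127 = 72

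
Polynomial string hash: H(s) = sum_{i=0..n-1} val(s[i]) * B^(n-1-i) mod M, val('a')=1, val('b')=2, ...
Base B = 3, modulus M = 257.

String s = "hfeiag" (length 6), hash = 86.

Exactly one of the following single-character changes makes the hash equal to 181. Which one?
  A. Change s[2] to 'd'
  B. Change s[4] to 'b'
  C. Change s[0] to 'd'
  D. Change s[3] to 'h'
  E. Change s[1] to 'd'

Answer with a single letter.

Option A: s[2]='e'->'d', delta=(4-5)*3^3 mod 257 = 230, hash=86+230 mod 257 = 59
Option B: s[4]='a'->'b', delta=(2-1)*3^1 mod 257 = 3, hash=86+3 mod 257 = 89
Option C: s[0]='h'->'d', delta=(4-8)*3^5 mod 257 = 56, hash=86+56 mod 257 = 142
Option D: s[3]='i'->'h', delta=(8-9)*3^2 mod 257 = 248, hash=86+248 mod 257 = 77
Option E: s[1]='f'->'d', delta=(4-6)*3^4 mod 257 = 95, hash=86+95 mod 257 = 181 <-- target

Answer: E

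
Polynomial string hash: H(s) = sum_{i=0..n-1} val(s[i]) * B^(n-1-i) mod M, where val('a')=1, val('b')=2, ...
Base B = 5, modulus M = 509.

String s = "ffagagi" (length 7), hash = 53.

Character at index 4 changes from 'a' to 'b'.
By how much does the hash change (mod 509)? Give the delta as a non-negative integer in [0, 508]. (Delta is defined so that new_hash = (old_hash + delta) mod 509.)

Answer: 25

Derivation:
Delta formula: (val(new) - val(old)) * B^(n-1-k) mod M
  val('b') - val('a') = 2 - 1 = 1
  B^(n-1-k) = 5^2 mod 509 = 25
  Delta = 1 * 25 mod 509 = 25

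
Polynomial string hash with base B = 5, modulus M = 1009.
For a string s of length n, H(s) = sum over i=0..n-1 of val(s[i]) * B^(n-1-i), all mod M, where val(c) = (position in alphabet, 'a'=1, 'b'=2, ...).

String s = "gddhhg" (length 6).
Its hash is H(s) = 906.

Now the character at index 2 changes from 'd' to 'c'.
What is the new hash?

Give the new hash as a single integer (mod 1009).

val('d') = 4, val('c') = 3
Position k = 2, exponent = n-1-k = 3
B^3 mod M = 5^3 mod 1009 = 125
Delta = (3 - 4) * 125 mod 1009 = 884
New hash = (906 + 884) mod 1009 = 781

Answer: 781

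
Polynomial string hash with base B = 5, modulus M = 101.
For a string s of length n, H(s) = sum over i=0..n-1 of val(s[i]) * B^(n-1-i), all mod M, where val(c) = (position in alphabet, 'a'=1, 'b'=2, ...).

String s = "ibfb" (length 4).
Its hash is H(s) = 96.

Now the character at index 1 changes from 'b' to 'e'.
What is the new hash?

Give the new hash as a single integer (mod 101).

val('b') = 2, val('e') = 5
Position k = 1, exponent = n-1-k = 2
B^2 mod M = 5^2 mod 101 = 25
Delta = (5 - 2) * 25 mod 101 = 75
New hash = (96 + 75) mod 101 = 70

Answer: 70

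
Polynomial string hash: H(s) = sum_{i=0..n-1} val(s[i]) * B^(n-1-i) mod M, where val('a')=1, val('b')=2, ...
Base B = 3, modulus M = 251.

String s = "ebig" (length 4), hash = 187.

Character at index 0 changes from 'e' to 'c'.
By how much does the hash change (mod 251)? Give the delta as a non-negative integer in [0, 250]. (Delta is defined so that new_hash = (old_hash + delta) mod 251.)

Answer: 197

Derivation:
Delta formula: (val(new) - val(old)) * B^(n-1-k) mod M
  val('c') - val('e') = 3 - 5 = -2
  B^(n-1-k) = 3^3 mod 251 = 27
  Delta = -2 * 27 mod 251 = 197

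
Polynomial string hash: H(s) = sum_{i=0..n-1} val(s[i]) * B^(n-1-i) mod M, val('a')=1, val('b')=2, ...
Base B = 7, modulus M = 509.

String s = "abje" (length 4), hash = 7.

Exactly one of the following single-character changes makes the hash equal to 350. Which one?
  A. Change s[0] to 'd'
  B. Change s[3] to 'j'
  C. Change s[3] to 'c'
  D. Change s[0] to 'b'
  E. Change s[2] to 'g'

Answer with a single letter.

Answer: D

Derivation:
Option A: s[0]='a'->'d', delta=(4-1)*7^3 mod 509 = 11, hash=7+11 mod 509 = 18
Option B: s[3]='e'->'j', delta=(10-5)*7^0 mod 509 = 5, hash=7+5 mod 509 = 12
Option C: s[3]='e'->'c', delta=(3-5)*7^0 mod 509 = 507, hash=7+507 mod 509 = 5
Option D: s[0]='a'->'b', delta=(2-1)*7^3 mod 509 = 343, hash=7+343 mod 509 = 350 <-- target
Option E: s[2]='j'->'g', delta=(7-10)*7^1 mod 509 = 488, hash=7+488 mod 509 = 495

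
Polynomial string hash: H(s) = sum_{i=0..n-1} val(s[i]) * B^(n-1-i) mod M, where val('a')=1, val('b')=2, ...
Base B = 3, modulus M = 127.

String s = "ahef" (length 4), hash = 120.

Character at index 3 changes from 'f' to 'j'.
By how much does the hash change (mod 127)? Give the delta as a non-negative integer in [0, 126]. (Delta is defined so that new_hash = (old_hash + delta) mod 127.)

Delta formula: (val(new) - val(old)) * B^(n-1-k) mod M
  val('j') - val('f') = 10 - 6 = 4
  B^(n-1-k) = 3^0 mod 127 = 1
  Delta = 4 * 1 mod 127 = 4

Answer: 4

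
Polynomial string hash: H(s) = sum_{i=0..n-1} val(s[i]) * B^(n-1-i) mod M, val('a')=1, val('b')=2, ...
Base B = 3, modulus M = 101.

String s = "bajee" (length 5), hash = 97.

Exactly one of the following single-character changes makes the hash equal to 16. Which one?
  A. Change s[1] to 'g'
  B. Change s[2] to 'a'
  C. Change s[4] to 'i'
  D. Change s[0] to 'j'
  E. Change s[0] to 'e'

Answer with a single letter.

Answer: B

Derivation:
Option A: s[1]='a'->'g', delta=(7-1)*3^3 mod 101 = 61, hash=97+61 mod 101 = 57
Option B: s[2]='j'->'a', delta=(1-10)*3^2 mod 101 = 20, hash=97+20 mod 101 = 16 <-- target
Option C: s[4]='e'->'i', delta=(9-5)*3^0 mod 101 = 4, hash=97+4 mod 101 = 0
Option D: s[0]='b'->'j', delta=(10-2)*3^4 mod 101 = 42, hash=97+42 mod 101 = 38
Option E: s[0]='b'->'e', delta=(5-2)*3^4 mod 101 = 41, hash=97+41 mod 101 = 37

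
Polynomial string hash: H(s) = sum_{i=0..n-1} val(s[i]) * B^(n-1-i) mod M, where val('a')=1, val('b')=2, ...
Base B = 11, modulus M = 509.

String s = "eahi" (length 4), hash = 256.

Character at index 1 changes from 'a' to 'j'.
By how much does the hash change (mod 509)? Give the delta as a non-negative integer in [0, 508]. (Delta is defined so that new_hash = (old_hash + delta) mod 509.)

Answer: 71

Derivation:
Delta formula: (val(new) - val(old)) * B^(n-1-k) mod M
  val('j') - val('a') = 10 - 1 = 9
  B^(n-1-k) = 11^2 mod 509 = 121
  Delta = 9 * 121 mod 509 = 71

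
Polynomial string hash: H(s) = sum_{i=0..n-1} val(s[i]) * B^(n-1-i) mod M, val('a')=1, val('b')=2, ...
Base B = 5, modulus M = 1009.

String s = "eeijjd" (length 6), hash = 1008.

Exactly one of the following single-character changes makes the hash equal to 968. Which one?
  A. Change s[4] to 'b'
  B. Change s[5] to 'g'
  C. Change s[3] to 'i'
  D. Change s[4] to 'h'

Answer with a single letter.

Option A: s[4]='j'->'b', delta=(2-10)*5^1 mod 1009 = 969, hash=1008+969 mod 1009 = 968 <-- target
Option B: s[5]='d'->'g', delta=(7-4)*5^0 mod 1009 = 3, hash=1008+3 mod 1009 = 2
Option C: s[3]='j'->'i', delta=(9-10)*5^2 mod 1009 = 984, hash=1008+984 mod 1009 = 983
Option D: s[4]='j'->'h', delta=(8-10)*5^1 mod 1009 = 999, hash=1008+999 mod 1009 = 998

Answer: A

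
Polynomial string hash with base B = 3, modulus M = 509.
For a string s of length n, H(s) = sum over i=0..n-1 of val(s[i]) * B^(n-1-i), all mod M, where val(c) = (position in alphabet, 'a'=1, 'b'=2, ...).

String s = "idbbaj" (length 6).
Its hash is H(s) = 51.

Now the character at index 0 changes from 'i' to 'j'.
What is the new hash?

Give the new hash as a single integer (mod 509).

val('i') = 9, val('j') = 10
Position k = 0, exponent = n-1-k = 5
B^5 mod M = 3^5 mod 509 = 243
Delta = (10 - 9) * 243 mod 509 = 243
New hash = (51 + 243) mod 509 = 294

Answer: 294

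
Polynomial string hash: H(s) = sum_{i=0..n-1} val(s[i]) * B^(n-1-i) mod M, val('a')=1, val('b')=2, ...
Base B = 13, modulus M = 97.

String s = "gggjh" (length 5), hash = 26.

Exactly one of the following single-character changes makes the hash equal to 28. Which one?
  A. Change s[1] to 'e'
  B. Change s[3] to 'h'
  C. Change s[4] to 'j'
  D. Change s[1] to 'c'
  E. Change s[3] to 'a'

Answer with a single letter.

Answer: C

Derivation:
Option A: s[1]='g'->'e', delta=(5-7)*13^3 mod 97 = 68, hash=26+68 mod 97 = 94
Option B: s[3]='j'->'h', delta=(8-10)*13^1 mod 97 = 71, hash=26+71 mod 97 = 0
Option C: s[4]='h'->'j', delta=(10-8)*13^0 mod 97 = 2, hash=26+2 mod 97 = 28 <-- target
Option D: s[1]='g'->'c', delta=(3-7)*13^3 mod 97 = 39, hash=26+39 mod 97 = 65
Option E: s[3]='j'->'a', delta=(1-10)*13^1 mod 97 = 77, hash=26+77 mod 97 = 6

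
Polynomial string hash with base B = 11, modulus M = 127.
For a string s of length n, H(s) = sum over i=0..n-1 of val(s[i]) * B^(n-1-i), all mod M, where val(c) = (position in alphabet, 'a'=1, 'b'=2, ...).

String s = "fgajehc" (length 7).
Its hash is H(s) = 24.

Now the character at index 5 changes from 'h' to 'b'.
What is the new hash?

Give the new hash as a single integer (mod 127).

val('h') = 8, val('b') = 2
Position k = 5, exponent = n-1-k = 1
B^1 mod M = 11^1 mod 127 = 11
Delta = (2 - 8) * 11 mod 127 = 61
New hash = (24 + 61) mod 127 = 85

Answer: 85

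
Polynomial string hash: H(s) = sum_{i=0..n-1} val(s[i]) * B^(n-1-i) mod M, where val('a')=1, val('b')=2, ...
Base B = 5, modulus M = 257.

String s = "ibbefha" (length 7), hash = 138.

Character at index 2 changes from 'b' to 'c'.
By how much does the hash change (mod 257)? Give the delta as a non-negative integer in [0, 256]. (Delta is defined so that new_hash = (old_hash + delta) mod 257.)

Delta formula: (val(new) - val(old)) * B^(n-1-k) mod M
  val('c') - val('b') = 3 - 2 = 1
  B^(n-1-k) = 5^4 mod 257 = 111
  Delta = 1 * 111 mod 257 = 111

Answer: 111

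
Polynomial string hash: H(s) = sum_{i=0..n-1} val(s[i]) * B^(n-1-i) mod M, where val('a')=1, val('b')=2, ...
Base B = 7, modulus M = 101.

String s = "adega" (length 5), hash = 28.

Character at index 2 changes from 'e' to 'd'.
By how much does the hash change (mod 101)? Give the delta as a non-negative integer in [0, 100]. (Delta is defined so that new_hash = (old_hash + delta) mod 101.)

Delta formula: (val(new) - val(old)) * B^(n-1-k) mod M
  val('d') - val('e') = 4 - 5 = -1
  B^(n-1-k) = 7^2 mod 101 = 49
  Delta = -1 * 49 mod 101 = 52

Answer: 52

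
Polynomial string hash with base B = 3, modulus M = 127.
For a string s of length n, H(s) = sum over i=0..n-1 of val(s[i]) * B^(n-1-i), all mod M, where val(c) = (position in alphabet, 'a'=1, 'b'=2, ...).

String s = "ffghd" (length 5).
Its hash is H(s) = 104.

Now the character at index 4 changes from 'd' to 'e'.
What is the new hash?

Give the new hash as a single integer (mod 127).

Answer: 105

Derivation:
val('d') = 4, val('e') = 5
Position k = 4, exponent = n-1-k = 0
B^0 mod M = 3^0 mod 127 = 1
Delta = (5 - 4) * 1 mod 127 = 1
New hash = (104 + 1) mod 127 = 105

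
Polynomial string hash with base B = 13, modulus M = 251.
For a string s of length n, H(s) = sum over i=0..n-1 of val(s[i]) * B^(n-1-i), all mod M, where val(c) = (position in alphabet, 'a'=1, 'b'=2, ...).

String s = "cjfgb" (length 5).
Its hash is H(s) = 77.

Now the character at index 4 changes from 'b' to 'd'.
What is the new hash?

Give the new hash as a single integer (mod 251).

val('b') = 2, val('d') = 4
Position k = 4, exponent = n-1-k = 0
B^0 mod M = 13^0 mod 251 = 1
Delta = (4 - 2) * 1 mod 251 = 2
New hash = (77 + 2) mod 251 = 79

Answer: 79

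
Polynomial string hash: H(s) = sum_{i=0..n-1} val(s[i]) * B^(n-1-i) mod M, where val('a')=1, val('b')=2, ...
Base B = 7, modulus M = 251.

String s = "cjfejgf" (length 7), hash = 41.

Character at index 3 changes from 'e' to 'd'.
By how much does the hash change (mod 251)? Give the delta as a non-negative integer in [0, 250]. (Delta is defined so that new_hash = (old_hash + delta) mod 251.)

Answer: 159

Derivation:
Delta formula: (val(new) - val(old)) * B^(n-1-k) mod M
  val('d') - val('e') = 4 - 5 = -1
  B^(n-1-k) = 7^3 mod 251 = 92
  Delta = -1 * 92 mod 251 = 159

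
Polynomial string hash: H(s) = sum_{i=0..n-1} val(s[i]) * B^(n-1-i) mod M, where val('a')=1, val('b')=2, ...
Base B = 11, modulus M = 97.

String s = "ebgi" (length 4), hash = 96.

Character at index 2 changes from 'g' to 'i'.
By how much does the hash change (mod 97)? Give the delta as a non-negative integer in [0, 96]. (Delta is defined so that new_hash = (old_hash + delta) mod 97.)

Delta formula: (val(new) - val(old)) * B^(n-1-k) mod M
  val('i') - val('g') = 9 - 7 = 2
  B^(n-1-k) = 11^1 mod 97 = 11
  Delta = 2 * 11 mod 97 = 22

Answer: 22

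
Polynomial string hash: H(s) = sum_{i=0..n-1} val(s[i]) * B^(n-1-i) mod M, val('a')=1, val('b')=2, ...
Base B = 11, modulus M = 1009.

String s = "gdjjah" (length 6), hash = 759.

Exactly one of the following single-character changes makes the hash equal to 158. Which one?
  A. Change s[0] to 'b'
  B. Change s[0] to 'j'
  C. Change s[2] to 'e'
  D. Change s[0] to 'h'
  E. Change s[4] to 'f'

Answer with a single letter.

Answer: C

Derivation:
Option A: s[0]='g'->'b', delta=(2-7)*11^5 mod 1009 = 936, hash=759+936 mod 1009 = 686
Option B: s[0]='g'->'j', delta=(10-7)*11^5 mod 1009 = 851, hash=759+851 mod 1009 = 601
Option C: s[2]='j'->'e', delta=(5-10)*11^3 mod 1009 = 408, hash=759+408 mod 1009 = 158 <-- target
Option D: s[0]='g'->'h', delta=(8-7)*11^5 mod 1009 = 620, hash=759+620 mod 1009 = 370
Option E: s[4]='a'->'f', delta=(6-1)*11^1 mod 1009 = 55, hash=759+55 mod 1009 = 814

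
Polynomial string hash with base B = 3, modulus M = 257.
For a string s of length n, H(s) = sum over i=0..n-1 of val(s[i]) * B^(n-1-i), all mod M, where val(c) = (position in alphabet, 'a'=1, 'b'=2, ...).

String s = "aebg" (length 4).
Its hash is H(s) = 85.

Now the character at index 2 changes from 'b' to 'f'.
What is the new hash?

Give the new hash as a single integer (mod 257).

val('b') = 2, val('f') = 6
Position k = 2, exponent = n-1-k = 1
B^1 mod M = 3^1 mod 257 = 3
Delta = (6 - 2) * 3 mod 257 = 12
New hash = (85 + 12) mod 257 = 97

Answer: 97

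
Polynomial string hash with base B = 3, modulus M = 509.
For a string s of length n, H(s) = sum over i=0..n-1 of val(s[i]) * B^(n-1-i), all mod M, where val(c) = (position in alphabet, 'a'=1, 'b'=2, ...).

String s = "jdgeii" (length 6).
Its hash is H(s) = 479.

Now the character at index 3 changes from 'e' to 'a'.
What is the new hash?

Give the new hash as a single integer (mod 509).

Answer: 443

Derivation:
val('e') = 5, val('a') = 1
Position k = 3, exponent = n-1-k = 2
B^2 mod M = 3^2 mod 509 = 9
Delta = (1 - 5) * 9 mod 509 = 473
New hash = (479 + 473) mod 509 = 443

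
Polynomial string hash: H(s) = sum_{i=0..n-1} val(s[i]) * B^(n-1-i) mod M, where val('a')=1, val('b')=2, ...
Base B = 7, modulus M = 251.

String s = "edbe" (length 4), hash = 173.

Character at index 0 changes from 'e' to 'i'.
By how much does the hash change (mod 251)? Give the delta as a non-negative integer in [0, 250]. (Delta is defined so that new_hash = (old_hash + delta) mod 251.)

Delta formula: (val(new) - val(old)) * B^(n-1-k) mod M
  val('i') - val('e') = 9 - 5 = 4
  B^(n-1-k) = 7^3 mod 251 = 92
  Delta = 4 * 92 mod 251 = 117

Answer: 117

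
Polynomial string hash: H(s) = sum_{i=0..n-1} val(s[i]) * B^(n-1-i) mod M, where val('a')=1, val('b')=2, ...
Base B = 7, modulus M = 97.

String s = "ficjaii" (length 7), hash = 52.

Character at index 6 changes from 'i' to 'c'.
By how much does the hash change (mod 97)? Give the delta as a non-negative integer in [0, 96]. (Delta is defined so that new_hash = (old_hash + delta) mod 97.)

Delta formula: (val(new) - val(old)) * B^(n-1-k) mod M
  val('c') - val('i') = 3 - 9 = -6
  B^(n-1-k) = 7^0 mod 97 = 1
  Delta = -6 * 1 mod 97 = 91

Answer: 91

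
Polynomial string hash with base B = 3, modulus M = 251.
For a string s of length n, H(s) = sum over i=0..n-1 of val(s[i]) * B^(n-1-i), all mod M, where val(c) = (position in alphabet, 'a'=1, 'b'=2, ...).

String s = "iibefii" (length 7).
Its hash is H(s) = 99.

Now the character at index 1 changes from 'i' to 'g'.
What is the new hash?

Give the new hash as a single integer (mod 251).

val('i') = 9, val('g') = 7
Position k = 1, exponent = n-1-k = 5
B^5 mod M = 3^5 mod 251 = 243
Delta = (7 - 9) * 243 mod 251 = 16
New hash = (99 + 16) mod 251 = 115

Answer: 115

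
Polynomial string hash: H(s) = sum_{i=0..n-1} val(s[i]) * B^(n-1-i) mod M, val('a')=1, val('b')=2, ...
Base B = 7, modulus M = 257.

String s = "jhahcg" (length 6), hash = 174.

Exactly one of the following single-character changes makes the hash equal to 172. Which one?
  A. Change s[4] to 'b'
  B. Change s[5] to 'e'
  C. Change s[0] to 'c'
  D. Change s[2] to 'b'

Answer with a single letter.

Answer: B

Derivation:
Option A: s[4]='c'->'b', delta=(2-3)*7^1 mod 257 = 250, hash=174+250 mod 257 = 167
Option B: s[5]='g'->'e', delta=(5-7)*7^0 mod 257 = 255, hash=174+255 mod 257 = 172 <-- target
Option C: s[0]='j'->'c', delta=(3-10)*7^5 mod 257 = 57, hash=174+57 mod 257 = 231
Option D: s[2]='a'->'b', delta=(2-1)*7^3 mod 257 = 86, hash=174+86 mod 257 = 3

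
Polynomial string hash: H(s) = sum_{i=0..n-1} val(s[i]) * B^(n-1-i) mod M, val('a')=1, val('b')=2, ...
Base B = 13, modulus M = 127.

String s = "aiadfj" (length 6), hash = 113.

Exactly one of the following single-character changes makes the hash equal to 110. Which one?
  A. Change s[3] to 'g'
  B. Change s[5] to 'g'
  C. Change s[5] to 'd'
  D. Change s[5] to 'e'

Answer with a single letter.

Option A: s[3]='d'->'g', delta=(7-4)*13^2 mod 127 = 126, hash=113+126 mod 127 = 112
Option B: s[5]='j'->'g', delta=(7-10)*13^0 mod 127 = 124, hash=113+124 mod 127 = 110 <-- target
Option C: s[5]='j'->'d', delta=(4-10)*13^0 mod 127 = 121, hash=113+121 mod 127 = 107
Option D: s[5]='j'->'e', delta=(5-10)*13^0 mod 127 = 122, hash=113+122 mod 127 = 108

Answer: B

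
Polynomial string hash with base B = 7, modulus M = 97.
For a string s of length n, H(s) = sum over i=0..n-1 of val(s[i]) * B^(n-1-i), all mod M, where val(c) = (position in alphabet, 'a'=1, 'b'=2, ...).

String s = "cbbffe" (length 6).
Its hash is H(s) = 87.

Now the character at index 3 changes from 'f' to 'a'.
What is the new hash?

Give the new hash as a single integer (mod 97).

Answer: 36

Derivation:
val('f') = 6, val('a') = 1
Position k = 3, exponent = n-1-k = 2
B^2 mod M = 7^2 mod 97 = 49
Delta = (1 - 6) * 49 mod 97 = 46
New hash = (87 + 46) mod 97 = 36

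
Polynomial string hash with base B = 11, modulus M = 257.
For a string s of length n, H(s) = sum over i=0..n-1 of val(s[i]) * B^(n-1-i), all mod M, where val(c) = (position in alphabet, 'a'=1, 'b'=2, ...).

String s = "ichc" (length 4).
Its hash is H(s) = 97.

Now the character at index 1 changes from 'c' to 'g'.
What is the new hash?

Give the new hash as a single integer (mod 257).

Answer: 67

Derivation:
val('c') = 3, val('g') = 7
Position k = 1, exponent = n-1-k = 2
B^2 mod M = 11^2 mod 257 = 121
Delta = (7 - 3) * 121 mod 257 = 227
New hash = (97 + 227) mod 257 = 67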